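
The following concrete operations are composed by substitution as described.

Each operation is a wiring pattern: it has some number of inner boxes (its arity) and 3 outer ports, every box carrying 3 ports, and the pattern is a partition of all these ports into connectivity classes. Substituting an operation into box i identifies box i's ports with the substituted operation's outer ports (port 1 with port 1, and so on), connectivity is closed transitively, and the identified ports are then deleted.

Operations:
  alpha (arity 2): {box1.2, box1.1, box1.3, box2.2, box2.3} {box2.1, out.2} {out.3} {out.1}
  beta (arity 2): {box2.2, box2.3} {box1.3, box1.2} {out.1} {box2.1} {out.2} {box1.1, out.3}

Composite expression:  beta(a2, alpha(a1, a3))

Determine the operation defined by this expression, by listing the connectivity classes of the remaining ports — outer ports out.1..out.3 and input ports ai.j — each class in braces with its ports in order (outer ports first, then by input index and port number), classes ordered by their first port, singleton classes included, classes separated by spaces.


Two ports join when wires chain via beta-identified ports.
through alpha, on inputs (a1, a3): {out.1} {out.2, a3.1} {out.3} {a1.1, a1.2, a1.3, a3.2, a3.3} (out.j = stage outer ports)
through beta, on inputs (a2, a1, a3): {out.1} {out.2} {out.3, a2.1} {a1.1, a1.2, a1.3, a3.2, a3.3} {a2.2, a2.3} {a3.1} (out.j = stage outer ports)

{out.1} {out.2} {out.3, a2.1} {a1.1, a1.2, a1.3, a3.2, a3.3} {a2.2, a2.3} {a3.1}


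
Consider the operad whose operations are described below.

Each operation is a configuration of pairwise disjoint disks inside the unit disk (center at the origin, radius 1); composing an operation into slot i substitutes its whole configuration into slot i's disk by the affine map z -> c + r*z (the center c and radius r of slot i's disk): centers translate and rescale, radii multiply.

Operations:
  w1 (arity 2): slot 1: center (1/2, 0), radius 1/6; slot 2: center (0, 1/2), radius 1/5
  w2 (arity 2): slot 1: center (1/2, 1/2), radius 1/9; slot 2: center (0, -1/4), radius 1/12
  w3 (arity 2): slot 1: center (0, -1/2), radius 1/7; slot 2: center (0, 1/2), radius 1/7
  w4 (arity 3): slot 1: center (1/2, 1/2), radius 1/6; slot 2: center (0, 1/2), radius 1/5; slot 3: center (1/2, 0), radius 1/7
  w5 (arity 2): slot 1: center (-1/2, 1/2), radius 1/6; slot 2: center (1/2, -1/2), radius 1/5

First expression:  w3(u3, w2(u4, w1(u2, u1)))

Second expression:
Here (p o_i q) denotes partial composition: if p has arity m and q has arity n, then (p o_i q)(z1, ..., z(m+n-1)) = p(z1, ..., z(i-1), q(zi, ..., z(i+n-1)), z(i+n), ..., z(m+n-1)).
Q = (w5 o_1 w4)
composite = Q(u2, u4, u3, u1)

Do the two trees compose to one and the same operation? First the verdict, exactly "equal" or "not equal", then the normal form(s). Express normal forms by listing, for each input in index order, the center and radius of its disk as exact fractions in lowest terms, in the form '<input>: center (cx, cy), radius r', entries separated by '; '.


not equal: they reduce to u1: center (0, 79/168), radius 1/420; u2: center (1/168, 13/28), radius 1/504; u3: center (0, -1/2), radius 1/7; u4: center (1/14, 4/7), radius 1/63 and u1: center (1/2, -1/2), radius 1/5; u2: center (-5/12, 7/12), radius 1/36; u3: center (-5/12, 1/2), radius 1/42; u4: center (-1/2, 7/12), radius 1/30

In normal form, the first expression is u1: center (0, 79/168), radius 1/420; u2: center (1/168, 13/28), radius 1/504; u3: center (0, -1/2), radius 1/7; u4: center (1/14, 4/7), radius 1/63
In normal form, the second expression is u1: center (1/2, -1/2), radius 1/5; u2: center (-5/12, 7/12), radius 1/36; u3: center (-5/12, 1/2), radius 1/42; u4: center (-1/2, 7/12), radius 1/30
The normal forms differ: not equal.


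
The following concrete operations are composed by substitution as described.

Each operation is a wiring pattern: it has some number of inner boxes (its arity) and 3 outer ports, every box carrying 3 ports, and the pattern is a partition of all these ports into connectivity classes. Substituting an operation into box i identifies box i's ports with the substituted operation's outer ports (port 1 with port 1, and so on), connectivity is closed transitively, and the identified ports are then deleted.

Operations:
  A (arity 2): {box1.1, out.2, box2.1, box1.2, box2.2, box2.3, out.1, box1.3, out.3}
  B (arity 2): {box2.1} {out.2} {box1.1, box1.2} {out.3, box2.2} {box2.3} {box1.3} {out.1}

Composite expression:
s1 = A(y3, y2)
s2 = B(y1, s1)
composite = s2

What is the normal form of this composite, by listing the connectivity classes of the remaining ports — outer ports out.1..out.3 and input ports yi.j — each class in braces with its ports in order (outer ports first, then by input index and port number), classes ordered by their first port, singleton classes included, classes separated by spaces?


{out.1} {out.2} {out.3, y2.1, y2.2, y2.3, y3.1, y3.2, y3.3} {y1.1, y1.2} {y1.3}

Two ports join when wires chain via B-identified ports.
A over (y3, y2) gives {out.1, out.2, out.3, y2.1, y2.2, y2.3, y3.1, y3.2, y3.3}, out.j being that stage's outer ports
B over (y1, y3, y2) gives {out.1} {out.2} {out.3, y2.1, y2.2, y2.3, y3.1, y3.2, y3.3} {y1.1, y1.2} {y1.3}, out.j being that stage's outer ports


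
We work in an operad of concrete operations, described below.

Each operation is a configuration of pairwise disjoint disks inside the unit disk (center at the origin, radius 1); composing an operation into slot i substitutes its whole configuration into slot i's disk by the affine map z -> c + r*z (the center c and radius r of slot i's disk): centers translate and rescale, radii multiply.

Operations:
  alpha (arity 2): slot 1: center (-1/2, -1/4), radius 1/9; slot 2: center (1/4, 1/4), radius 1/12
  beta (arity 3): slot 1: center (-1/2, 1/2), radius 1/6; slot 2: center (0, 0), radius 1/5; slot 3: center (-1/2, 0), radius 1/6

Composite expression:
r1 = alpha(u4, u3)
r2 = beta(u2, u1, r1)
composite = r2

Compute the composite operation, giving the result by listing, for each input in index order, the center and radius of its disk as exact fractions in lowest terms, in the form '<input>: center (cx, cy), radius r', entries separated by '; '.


Nesting under beta composes maps z -> c + r*z down each u-path.
for u2, the 1-step affine chain lands on center (-1/2, 1/2), radius 1/6
for u1, the 1-step affine chain lands on center (0, 0), radius 1/5
for u4, the 2-step affine chain lands on center (-7/12, -1/24), radius 1/54
for u3, the 2-step affine chain lands on center (-11/24, 1/24), radius 1/72

u1: center (0, 0), radius 1/5; u2: center (-1/2, 1/2), radius 1/6; u3: center (-11/24, 1/24), radius 1/72; u4: center (-7/12, -1/24), radius 1/54


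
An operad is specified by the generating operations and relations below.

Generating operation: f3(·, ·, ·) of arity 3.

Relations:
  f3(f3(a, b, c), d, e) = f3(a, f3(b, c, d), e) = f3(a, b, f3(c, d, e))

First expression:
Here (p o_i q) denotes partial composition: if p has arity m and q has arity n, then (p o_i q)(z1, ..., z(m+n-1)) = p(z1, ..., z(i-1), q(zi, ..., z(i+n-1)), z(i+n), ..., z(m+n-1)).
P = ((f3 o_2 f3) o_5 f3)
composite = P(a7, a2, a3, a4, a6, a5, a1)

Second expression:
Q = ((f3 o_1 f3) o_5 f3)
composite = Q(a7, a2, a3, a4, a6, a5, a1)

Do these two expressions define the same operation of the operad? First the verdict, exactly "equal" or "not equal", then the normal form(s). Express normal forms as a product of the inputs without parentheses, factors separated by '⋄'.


equal: each reduces to a7 ⋄ a2 ⋄ a3 ⋄ a4 ⋄ a6 ⋄ a5 ⋄ a1

Reducing the first expression gives a7 ⋄ a2 ⋄ a3 ⋄ a4 ⋄ a6 ⋄ a5 ⋄ a1
Reducing the second expression gives a7 ⋄ a2 ⋄ a3 ⋄ a4 ⋄ a6 ⋄ a5 ⋄ a1
Both agree, so they are equal.


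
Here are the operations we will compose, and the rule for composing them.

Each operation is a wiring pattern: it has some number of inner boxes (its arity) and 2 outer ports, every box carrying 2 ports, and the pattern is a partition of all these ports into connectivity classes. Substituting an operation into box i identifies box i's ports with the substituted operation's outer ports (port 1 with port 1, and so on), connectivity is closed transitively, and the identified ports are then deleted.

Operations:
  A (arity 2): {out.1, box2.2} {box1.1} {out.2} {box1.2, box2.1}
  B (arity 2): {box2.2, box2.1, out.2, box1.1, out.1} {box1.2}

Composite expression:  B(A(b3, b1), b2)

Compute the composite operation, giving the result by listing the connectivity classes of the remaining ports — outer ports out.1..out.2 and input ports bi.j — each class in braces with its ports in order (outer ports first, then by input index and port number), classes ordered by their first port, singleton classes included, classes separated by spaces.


{out.1, out.2, b1.2, b2.1, b2.2} {b1.1, b3.2} {b3.1}


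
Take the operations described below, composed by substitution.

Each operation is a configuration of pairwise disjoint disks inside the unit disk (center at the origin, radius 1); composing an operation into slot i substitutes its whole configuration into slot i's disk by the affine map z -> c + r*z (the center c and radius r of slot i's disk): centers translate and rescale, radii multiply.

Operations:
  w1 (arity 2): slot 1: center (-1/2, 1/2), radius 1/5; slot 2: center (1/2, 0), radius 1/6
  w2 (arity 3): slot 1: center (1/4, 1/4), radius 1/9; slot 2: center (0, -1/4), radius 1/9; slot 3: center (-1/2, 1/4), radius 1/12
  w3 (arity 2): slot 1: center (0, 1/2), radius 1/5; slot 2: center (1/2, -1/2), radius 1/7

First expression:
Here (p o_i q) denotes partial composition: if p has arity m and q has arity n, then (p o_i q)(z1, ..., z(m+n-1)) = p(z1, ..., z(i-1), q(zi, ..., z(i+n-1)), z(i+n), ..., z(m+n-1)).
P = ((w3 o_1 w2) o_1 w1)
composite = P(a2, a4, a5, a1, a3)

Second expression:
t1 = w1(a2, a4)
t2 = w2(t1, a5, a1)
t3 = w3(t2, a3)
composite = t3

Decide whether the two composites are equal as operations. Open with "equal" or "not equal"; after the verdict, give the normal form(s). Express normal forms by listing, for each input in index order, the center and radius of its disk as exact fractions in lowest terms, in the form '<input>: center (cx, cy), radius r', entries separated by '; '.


The first expression reduces to a1: center (-1/10, 11/20), radius 1/60; a2: center (7/180, 101/180), radius 1/225; a3: center (1/2, -1/2), radius 1/7; a4: center (11/180, 11/20), radius 1/270; a5: center (0, 9/20), radius 1/45
The second expression reduces to a1: center (-1/10, 11/20), radius 1/60; a2: center (7/180, 101/180), radius 1/225; a3: center (1/2, -1/2), radius 1/7; a4: center (11/180, 11/20), radius 1/270; a5: center (0, 9/20), radius 1/45
Both agree, so they are equal.

equal — both sides give a1: center (-1/10, 11/20), radius 1/60; a2: center (7/180, 101/180), radius 1/225; a3: center (1/2, -1/2), radius 1/7; a4: center (11/180, 11/20), radius 1/270; a5: center (0, 9/20), radius 1/45


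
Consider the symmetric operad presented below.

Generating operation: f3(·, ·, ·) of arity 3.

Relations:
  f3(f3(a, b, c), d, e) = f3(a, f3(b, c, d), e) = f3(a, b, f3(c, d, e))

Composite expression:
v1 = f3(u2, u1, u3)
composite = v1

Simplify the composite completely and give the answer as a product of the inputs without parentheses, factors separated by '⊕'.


Key point: f3 is associative — brackets drop, the u-order remains.
f3(u2, u1, u3) linearizes to u2 ⊕ u1 ⊕ u3

u2 ⊕ u1 ⊕ u3


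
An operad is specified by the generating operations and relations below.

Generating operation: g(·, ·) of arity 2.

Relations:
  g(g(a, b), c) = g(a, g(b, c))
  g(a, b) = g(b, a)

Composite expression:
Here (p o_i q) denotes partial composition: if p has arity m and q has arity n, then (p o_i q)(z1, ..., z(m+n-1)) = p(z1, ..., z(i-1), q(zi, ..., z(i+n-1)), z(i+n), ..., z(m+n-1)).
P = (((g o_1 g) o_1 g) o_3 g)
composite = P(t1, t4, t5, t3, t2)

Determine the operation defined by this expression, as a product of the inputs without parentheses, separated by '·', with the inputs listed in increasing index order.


t1 · t2 · t3 · t4 · t5


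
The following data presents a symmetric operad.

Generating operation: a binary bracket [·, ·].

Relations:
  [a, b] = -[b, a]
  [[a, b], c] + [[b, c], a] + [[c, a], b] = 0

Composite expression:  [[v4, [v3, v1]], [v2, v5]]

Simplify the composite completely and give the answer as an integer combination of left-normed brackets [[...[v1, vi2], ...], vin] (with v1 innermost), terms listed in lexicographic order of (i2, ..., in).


In the tensor algebra, words opening v1 carry the v1-anchored form.
Composite bracket: [[v4, [v3, v1]], [v2, v5]]
Applying ab - ba throughout gives 16 signed words (2^4 = 16).
Collect the words opening with v1:
  sign of v1v3v4v2v5 is +1, so it contributes +[[[[v1, v3], v4], v2], v5]
  sign of v1v3v4v5v2 is -1, so it contributes -[[[[v1, v3], v4], v5], v2]

[[[[v1, v3], v4], v2], v5] - [[[[v1, v3], v4], v5], v2]


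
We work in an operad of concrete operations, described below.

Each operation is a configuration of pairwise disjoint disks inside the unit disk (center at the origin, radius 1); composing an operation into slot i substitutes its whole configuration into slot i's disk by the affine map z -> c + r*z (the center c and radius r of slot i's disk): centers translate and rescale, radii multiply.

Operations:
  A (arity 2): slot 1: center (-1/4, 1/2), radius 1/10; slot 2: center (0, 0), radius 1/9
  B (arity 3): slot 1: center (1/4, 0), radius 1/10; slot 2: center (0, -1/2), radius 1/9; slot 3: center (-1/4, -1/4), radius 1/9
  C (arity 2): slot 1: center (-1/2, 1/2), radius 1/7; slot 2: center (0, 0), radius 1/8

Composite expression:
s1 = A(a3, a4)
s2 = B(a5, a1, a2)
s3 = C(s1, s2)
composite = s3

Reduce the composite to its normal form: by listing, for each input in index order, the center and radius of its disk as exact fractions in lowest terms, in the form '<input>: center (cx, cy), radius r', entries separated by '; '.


a1: center (0, -1/16), radius 1/72; a2: center (-1/32, -1/32), radius 1/72; a3: center (-15/28, 4/7), radius 1/70; a4: center (-1/2, 1/2), radius 1/63; a5: center (1/32, 0), radius 1/80

Below C, radii multiply path by path; the a-disk centers shift.
a3: after 2 affine steps, its disk has center (-15/28, 4/7), radius 1/70
a4: after 2 affine steps, its disk has center (-1/2, 1/2), radius 1/63
a5: after 2 affine steps, its disk has center (1/32, 0), radius 1/80
a1: after 2 affine steps, its disk has center (0, -1/16), radius 1/72
a2: after 2 affine steps, its disk has center (-1/32, -1/32), radius 1/72


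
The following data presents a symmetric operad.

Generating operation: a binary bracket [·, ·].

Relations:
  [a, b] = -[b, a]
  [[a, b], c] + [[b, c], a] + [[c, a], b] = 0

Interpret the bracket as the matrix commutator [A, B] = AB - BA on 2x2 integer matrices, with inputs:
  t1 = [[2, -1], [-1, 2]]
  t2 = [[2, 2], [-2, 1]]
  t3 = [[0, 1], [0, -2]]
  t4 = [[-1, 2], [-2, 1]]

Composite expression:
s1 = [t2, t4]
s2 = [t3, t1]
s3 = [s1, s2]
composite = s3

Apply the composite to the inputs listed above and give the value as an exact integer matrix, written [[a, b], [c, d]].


[[24, 12], [-12, -24]]

[t2, t4] = [[0, 6], [6, 0]]
[t3, t1] = [[-1, -2], [2, 1]]
[[t2, t4], [t3, t1]] = [[24, 12], [-12, -24]]


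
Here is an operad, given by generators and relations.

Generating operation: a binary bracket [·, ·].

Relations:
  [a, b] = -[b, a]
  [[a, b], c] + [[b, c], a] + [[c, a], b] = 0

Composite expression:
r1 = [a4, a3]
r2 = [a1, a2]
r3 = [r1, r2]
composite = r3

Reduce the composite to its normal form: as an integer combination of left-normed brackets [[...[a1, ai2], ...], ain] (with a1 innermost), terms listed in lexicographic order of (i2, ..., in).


In the tensor algebra, words opening a1 carry the a1-anchored form.
Composite bracket: [[a4, a3], [a1, a2]]
Each bracket splits as ab - ba, giving 8 signed words (2^3 = 8).
Coefficients come from the a1-initial words:
  sign of a1a2a3a4 is +1, so it contributes +[[[a1, a2], a3], a4]
  sign of a1a2a4a3 is -1, so it contributes -[[[a1, a2], a4], a3]

[[[a1, a2], a3], a4] - [[[a1, a2], a4], a3]


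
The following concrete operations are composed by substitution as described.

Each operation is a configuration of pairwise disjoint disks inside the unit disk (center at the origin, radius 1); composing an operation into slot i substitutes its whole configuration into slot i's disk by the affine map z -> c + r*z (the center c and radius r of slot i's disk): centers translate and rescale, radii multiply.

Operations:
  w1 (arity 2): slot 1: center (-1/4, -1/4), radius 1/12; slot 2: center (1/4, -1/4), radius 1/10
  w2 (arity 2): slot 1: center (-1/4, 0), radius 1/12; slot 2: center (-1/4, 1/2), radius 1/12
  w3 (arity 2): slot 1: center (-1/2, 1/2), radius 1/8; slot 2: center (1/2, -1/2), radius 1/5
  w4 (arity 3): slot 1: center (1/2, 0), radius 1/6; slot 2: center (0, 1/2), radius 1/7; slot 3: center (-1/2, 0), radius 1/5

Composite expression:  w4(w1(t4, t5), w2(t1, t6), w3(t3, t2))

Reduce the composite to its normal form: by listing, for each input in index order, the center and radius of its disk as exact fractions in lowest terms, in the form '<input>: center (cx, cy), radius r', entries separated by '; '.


Affine substitution under w4: radii multiply and t-centers shift.
t4: after 2 affine steps, its disk has center (11/24, -1/24), radius 1/72
t5: after 2 affine steps, its disk has center (13/24, -1/24), radius 1/60
t1: after 2 affine steps, its disk has center (-1/28, 1/2), radius 1/84
t6: after 2 affine steps, its disk has center (-1/28, 4/7), radius 1/84
t3: after 2 affine steps, its disk has center (-3/5, 1/10), radius 1/40
t2: after 2 affine steps, its disk has center (-2/5, -1/10), radius 1/25

t1: center (-1/28, 1/2), radius 1/84; t2: center (-2/5, -1/10), radius 1/25; t3: center (-3/5, 1/10), radius 1/40; t4: center (11/24, -1/24), radius 1/72; t5: center (13/24, -1/24), radius 1/60; t6: center (-1/28, 4/7), radius 1/84


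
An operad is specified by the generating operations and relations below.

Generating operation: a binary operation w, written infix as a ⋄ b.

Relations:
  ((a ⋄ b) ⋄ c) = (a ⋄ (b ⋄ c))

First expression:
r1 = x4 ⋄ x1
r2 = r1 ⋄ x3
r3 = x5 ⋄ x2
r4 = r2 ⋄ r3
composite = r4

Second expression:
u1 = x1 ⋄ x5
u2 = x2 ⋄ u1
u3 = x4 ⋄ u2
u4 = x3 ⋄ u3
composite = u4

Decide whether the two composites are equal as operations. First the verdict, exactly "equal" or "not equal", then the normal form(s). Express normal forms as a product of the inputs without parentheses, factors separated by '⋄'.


not equal — first x4 ⋄ x1 ⋄ x3 ⋄ x5 ⋄ x2, second x3 ⋄ x4 ⋄ x2 ⋄ x1 ⋄ x5

The first composite normalizes to x4 ⋄ x1 ⋄ x3 ⋄ x5 ⋄ x2
The second composite normalizes to x3 ⋄ x4 ⋄ x2 ⋄ x1 ⋄ x5
Different reductions; not equal.


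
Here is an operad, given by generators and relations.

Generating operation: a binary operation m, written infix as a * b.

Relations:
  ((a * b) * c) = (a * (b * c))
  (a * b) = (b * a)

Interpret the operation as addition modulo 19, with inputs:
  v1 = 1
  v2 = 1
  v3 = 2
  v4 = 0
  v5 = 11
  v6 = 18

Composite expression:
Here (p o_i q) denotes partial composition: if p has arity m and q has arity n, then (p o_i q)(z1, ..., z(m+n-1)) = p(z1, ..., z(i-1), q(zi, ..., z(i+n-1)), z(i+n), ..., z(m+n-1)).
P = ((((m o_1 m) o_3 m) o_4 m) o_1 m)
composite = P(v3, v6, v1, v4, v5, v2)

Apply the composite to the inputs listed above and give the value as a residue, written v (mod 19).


(v3 * v6) = 1
((v3 * v6) * v1) = 2
(v5 * v2) = 12
(v4 * (v5 * v2)) = 12
(((v3 * v6) * v1) * (v4 * (v5 * v2))) = 14

14 (mod 19)


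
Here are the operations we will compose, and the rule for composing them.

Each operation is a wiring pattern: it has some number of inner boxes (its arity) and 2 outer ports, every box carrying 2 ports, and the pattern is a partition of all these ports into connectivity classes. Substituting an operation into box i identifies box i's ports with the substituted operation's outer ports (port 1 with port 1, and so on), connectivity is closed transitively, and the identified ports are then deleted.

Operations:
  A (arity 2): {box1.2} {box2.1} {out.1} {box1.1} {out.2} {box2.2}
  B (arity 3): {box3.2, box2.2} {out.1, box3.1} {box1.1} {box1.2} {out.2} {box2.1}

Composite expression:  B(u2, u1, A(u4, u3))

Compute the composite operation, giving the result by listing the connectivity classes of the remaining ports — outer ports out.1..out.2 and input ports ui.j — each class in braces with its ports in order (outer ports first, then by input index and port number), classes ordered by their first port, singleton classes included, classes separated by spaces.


{out.1} {out.2} {u1.1} {u1.2} {u2.1} {u2.2} {u3.1} {u3.2} {u4.1} {u4.2}

After gluing at B, chains via deleted ports link the u-ports.
A over (u4, u3) gives {out.1} {out.2} {u3.1} {u3.2} {u4.1} {u4.2}, out.j being that stage's outer ports
B over (u2, u1, u4, u3) gives {out.1} {out.2} {u1.1} {u1.2} {u2.1} {u2.2} {u3.1} {u3.2} {u4.1} {u4.2}, out.j being that stage's outer ports


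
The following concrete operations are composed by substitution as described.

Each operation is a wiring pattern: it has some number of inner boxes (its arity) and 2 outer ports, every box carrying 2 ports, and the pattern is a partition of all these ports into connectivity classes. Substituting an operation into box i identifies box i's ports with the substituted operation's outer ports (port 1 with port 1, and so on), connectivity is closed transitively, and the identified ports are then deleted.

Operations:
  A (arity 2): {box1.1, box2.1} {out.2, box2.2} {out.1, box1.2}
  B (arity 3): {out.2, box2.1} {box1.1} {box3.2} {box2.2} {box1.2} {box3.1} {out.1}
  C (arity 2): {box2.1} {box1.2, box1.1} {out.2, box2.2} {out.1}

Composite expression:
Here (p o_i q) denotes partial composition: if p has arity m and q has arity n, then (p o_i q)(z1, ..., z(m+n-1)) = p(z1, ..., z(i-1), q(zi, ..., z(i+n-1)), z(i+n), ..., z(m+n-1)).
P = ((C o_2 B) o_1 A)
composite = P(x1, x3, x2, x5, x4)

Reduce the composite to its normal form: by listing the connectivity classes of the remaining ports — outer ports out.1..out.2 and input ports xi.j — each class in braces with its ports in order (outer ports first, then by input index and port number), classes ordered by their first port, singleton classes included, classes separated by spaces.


{out.1} {out.2, x5.1} {x1.1, x3.1} {x1.2, x3.2} {x2.1} {x2.2} {x4.1} {x4.2} {x5.2}

Connectivity passes through glued C-boundaries; trace each wire chain.
after A, the pattern on (x1, x3) reads {out.1, x1.2} {out.2, x3.2} {x1.1, x3.1} (out.j = its outer ports)
after B, the pattern on (x2, x5, x4) reads {out.1} {out.2, x5.1} {x2.1} {x2.2} {x4.1} {x4.2} {x5.2} (out.j = its outer ports)
after C, the pattern on (x1, x3, x2, x5, x4) reads {out.1} {out.2, x5.1} {x1.1, x3.1} {x1.2, x3.2} {x2.1} {x2.2} {x4.1} {x4.2} {x5.2} (out.j = its outer ports)


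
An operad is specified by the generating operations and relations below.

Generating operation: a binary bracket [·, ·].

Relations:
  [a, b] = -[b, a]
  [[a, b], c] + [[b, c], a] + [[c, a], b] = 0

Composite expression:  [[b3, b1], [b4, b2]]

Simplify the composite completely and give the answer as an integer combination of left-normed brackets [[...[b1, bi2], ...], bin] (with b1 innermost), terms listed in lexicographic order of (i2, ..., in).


[[[b1, b3], b2], b4] - [[[b1, b3], b4], b2]

Skip Jacobi rewriting: expand, keep b1-initial words, read off terms.
Composite bracket: [[b3, b1], [b4, b2]]
Expanding via [a, b] = ab - ba: 8 signed words (2^3 = 8).
Keep just the words that open with b1:
  sign of b1b3b2b4 is +1, so it contributes +[[[b1, b3], b2], b4]
  sign of b1b3b4b2 is -1, so it contributes -[[[b1, b3], b4], b2]


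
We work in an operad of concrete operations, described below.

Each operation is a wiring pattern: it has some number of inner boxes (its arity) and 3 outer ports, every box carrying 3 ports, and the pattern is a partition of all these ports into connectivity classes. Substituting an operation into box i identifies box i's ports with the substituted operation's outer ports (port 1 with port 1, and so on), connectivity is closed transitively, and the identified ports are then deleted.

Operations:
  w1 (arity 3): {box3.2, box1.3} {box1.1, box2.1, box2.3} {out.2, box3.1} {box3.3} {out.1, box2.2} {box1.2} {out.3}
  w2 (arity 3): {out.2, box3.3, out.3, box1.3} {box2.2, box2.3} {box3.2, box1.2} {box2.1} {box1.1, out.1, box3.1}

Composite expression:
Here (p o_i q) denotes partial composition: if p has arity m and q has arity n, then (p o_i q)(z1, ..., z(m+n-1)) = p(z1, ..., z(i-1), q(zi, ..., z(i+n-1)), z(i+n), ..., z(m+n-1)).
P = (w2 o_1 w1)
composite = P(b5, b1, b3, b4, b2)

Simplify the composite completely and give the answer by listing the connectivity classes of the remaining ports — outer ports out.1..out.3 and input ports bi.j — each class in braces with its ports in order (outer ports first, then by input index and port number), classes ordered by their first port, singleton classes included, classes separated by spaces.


{out.1, b1.2, b2.1} {out.2, out.3, b2.3} {b1.1, b1.3, b5.1} {b2.2, b3.1} {b3.2, b5.3} {b3.3} {b4.1} {b4.2, b4.3} {b5.2}

Reachability decides: close wires over w2-identified ports.
composing w1 on (b5, b1, b3), with out.j its own outer ports: {out.1, b1.2} {out.2, b3.1} {out.3} {b1.1, b1.3, b5.1} {b3.2, b5.3} {b3.3} {b5.2}
composing w2 on (b5, b1, b3, b4, b2), with out.j its own outer ports: {out.1, b1.2, b2.1} {out.2, out.3, b2.3} {b1.1, b1.3, b5.1} {b2.2, b3.1} {b3.2, b5.3} {b3.3} {b4.1} {b4.2, b4.3} {b5.2}


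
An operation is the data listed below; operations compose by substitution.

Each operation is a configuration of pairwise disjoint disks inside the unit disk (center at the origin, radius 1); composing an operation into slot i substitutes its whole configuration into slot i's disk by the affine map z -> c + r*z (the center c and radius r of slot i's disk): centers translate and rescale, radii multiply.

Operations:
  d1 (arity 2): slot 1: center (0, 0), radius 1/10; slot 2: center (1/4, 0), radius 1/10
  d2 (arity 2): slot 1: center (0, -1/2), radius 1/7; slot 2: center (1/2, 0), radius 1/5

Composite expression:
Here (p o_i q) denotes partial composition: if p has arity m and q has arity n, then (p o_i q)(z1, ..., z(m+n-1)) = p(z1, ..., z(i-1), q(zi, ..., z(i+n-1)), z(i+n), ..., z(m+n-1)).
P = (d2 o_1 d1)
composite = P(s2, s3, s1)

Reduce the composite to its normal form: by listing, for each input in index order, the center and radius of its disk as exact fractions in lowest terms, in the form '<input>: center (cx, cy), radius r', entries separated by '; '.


s1: center (1/2, 0), radius 1/5; s2: center (0, -1/2), radius 1/70; s3: center (1/28, -1/2), radius 1/70

Below d2, radii multiply path by path; the s-disk centers shift.
for s2, the 2-step affine chain lands on center (0, -1/2), radius 1/70
for s3, the 2-step affine chain lands on center (1/28, -1/2), radius 1/70
for s1, the 1-step affine chain lands on center (1/2, 0), radius 1/5


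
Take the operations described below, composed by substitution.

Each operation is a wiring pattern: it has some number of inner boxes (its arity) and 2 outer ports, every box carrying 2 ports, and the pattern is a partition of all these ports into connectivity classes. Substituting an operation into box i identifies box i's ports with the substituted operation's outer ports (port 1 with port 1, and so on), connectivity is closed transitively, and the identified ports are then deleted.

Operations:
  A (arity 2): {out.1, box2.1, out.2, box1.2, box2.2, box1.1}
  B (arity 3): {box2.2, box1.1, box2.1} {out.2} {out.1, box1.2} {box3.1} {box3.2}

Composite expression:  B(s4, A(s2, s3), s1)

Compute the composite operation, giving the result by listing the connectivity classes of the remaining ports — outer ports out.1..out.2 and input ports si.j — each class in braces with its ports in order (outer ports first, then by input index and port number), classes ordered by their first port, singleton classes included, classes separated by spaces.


{out.1, s4.2} {out.2} {s1.1} {s1.2} {s2.1, s2.2, s3.1, s3.2, s4.1}

Substituting into B glues patterns; closure does the rest.
through A, on inputs (s2, s3): {out.1, out.2, s2.1, s2.2, s3.1, s3.2} (out.j = stage outer ports)
through B, on inputs (s4, s2, s3, s1): {out.1, s4.2} {out.2} {s1.1} {s1.2} {s2.1, s2.2, s3.1, s3.2, s4.1} (out.j = stage outer ports)


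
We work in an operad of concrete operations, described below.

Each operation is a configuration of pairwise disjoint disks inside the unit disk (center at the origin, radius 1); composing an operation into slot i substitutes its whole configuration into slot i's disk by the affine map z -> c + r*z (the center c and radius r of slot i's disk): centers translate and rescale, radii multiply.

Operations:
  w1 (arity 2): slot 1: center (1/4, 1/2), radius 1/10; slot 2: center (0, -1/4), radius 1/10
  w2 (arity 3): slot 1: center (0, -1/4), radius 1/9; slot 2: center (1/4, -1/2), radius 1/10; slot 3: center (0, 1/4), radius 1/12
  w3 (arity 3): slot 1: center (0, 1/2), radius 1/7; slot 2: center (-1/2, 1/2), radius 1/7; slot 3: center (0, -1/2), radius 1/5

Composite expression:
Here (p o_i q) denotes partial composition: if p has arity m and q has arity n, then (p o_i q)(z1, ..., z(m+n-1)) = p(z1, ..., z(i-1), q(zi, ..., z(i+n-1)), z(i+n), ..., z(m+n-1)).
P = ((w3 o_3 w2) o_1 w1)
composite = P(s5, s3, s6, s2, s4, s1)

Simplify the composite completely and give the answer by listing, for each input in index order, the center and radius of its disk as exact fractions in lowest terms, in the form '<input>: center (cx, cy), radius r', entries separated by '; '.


s1: center (0, -9/20), radius 1/60; s2: center (0, -11/20), radius 1/45; s3: center (0, 13/28), radius 1/70; s4: center (1/20, -3/5), radius 1/50; s5: center (1/28, 4/7), radius 1/70; s6: center (-1/2, 1/2), radius 1/7

Affine substitution under w3: radii multiply and s-centers shift.
tracing s5 down its 2-map path: center (1/28, 4/7), radius 1/70
tracing s3 down its 2-map path: center (0, 13/28), radius 1/70
tracing s6 down its 1-map path: center (-1/2, 1/2), radius 1/7
tracing s2 down its 2-map path: center (0, -11/20), radius 1/45
tracing s4 down its 2-map path: center (1/20, -3/5), radius 1/50
tracing s1 down its 2-map path: center (0, -9/20), radius 1/60


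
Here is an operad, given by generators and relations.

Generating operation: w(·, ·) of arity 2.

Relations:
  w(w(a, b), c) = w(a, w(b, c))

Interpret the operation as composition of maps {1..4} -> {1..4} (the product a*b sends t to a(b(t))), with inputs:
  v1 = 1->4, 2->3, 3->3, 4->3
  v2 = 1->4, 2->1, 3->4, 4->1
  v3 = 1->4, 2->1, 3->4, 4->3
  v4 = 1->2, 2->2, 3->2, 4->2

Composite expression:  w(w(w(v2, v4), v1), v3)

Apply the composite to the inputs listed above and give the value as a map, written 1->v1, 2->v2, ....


1->1, 2->1, 3->1, 4->1

w(v2, v4) = 1->1, 2->1, 3->1, 4->1
w(w(v2, v4), v1) = 1->1, 2->1, 3->1, 4->1
w(w(w(v2, v4), v1), v3) = 1->1, 2->1, 3->1, 4->1


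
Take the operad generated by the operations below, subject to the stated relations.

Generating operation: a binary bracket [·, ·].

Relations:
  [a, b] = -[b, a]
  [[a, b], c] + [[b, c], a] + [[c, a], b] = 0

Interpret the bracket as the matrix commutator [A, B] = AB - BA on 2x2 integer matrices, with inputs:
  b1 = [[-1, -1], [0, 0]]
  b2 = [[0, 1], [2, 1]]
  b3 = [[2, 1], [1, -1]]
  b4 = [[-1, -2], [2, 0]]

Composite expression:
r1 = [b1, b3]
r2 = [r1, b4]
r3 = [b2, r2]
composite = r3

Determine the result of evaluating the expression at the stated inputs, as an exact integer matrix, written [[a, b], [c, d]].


[[-9, -18], [27, 9]]


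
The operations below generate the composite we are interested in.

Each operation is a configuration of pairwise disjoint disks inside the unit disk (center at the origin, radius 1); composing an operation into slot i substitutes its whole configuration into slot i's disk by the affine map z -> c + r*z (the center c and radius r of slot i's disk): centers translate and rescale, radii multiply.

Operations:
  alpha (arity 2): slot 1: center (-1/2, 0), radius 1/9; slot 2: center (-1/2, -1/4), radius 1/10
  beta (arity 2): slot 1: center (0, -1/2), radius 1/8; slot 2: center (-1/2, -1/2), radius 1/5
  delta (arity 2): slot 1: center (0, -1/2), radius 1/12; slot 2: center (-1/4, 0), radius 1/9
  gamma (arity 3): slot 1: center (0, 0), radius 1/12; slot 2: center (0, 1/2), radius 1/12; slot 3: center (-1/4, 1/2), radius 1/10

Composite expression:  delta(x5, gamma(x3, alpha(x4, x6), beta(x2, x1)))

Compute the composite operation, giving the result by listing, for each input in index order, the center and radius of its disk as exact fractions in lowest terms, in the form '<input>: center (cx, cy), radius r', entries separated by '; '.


Nesting under delta composes maps z -> c + r*z down each x-path.
input x5: composing its 1 substitution step yields center (0, -1/2), radius 1/12
input x3: composing its 2 substitution steps yields center (-1/4, 0), radius 1/108
input x4: composing its 3 substitution steps yields center (-55/216, 1/18), radius 1/972
input x6: composing its 3 substitution steps yields center (-55/216, 23/432), radius 1/1080
input x2: composing its 3 substitution steps yields center (-5/18, 1/20), radius 1/720
input x1: composing its 3 substitution steps yields center (-17/60, 1/20), radius 1/450

x1: center (-17/60, 1/20), radius 1/450; x2: center (-5/18, 1/20), radius 1/720; x3: center (-1/4, 0), radius 1/108; x4: center (-55/216, 1/18), radius 1/972; x5: center (0, -1/2), radius 1/12; x6: center (-55/216, 23/432), radius 1/1080


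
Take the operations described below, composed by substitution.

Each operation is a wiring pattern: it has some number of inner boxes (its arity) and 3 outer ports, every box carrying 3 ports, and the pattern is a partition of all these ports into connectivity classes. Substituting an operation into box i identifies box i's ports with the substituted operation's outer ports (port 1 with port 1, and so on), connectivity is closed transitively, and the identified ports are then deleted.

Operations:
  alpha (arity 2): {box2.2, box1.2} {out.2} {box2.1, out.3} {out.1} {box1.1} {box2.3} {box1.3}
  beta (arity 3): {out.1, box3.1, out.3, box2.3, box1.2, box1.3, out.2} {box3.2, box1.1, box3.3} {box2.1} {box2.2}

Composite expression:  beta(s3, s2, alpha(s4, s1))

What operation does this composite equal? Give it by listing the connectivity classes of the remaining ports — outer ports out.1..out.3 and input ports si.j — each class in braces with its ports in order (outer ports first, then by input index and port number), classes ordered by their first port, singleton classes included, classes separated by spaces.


{out.1, out.2, out.3, s2.3, s3.2, s3.3} {s1.1, s3.1} {s1.2, s4.2} {s1.3} {s2.1} {s2.2} {s4.1} {s4.3}

Treat the ports identified at beta as solder joints: merge, then drop.
the subtree at alpha composes to {out.1} {out.2} {out.3, s1.1} {s1.2, s4.2} {s1.3} {s4.1} {s4.3} on (s4, s1); out.j = own outer ports
the subtree at beta composes to {out.1, out.2, out.3, s2.3, s3.2, s3.3} {s1.1, s3.1} {s1.2, s4.2} {s1.3} {s2.1} {s2.2} {s4.1} {s4.3} on (s3, s2, s4, s1); out.j = own outer ports


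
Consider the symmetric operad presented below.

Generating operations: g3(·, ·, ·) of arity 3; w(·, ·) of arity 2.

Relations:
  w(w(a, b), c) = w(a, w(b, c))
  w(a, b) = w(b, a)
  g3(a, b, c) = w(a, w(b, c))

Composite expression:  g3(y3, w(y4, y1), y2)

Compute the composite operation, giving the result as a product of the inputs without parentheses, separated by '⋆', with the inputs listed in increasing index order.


Reordering under g3 is free, so list the y-inputs canonically.
w(y4, y1) spells out as y4 ⋆ y1
g3(y3, w(y4, y1), y2) spells out as y3 ⋆ y4 ⋆ y1 ⋆ y2
the factors in increasing index order: y1 ⋆ y2 ⋆ y3 ⋆ y4

y1 ⋆ y2 ⋆ y3 ⋆ y4


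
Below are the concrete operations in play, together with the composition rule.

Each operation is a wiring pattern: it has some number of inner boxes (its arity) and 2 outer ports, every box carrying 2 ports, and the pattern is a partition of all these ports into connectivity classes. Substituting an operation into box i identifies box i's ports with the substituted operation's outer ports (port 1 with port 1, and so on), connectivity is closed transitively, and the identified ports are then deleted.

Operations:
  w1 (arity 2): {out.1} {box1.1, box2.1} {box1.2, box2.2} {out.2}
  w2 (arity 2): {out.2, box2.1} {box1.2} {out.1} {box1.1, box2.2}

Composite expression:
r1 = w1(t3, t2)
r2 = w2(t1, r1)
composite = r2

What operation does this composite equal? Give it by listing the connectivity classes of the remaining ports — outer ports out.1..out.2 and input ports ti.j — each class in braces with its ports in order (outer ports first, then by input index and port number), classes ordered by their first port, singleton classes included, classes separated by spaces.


{out.1} {out.2} {t1.1} {t1.2} {t2.1, t3.1} {t2.2, t3.2}

Treat the ports identified at w2 as solder joints: merge, then drop.
composing w1 on (t3, t2), with out.j its own outer ports: {out.1} {out.2} {t2.1, t3.1} {t2.2, t3.2}
composing w2 on (t1, t3, t2), with out.j its own outer ports: {out.1} {out.2} {t1.1} {t1.2} {t2.1, t3.1} {t2.2, t3.2}


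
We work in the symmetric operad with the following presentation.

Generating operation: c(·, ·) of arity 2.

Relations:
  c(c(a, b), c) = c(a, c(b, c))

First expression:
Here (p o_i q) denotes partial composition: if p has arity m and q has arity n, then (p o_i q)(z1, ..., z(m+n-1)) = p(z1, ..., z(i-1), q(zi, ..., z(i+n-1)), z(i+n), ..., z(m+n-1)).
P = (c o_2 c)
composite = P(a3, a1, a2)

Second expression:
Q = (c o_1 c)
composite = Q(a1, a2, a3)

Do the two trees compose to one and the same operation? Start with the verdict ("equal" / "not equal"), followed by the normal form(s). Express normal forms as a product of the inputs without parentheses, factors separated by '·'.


not equal; the first gives a3 · a1 · a2 and the second a1 · a2 · a3

The first expression, normalized: a3 · a1 · a2
The second expression, normalized: a1 · a2 · a3
They disagree, so not equal.


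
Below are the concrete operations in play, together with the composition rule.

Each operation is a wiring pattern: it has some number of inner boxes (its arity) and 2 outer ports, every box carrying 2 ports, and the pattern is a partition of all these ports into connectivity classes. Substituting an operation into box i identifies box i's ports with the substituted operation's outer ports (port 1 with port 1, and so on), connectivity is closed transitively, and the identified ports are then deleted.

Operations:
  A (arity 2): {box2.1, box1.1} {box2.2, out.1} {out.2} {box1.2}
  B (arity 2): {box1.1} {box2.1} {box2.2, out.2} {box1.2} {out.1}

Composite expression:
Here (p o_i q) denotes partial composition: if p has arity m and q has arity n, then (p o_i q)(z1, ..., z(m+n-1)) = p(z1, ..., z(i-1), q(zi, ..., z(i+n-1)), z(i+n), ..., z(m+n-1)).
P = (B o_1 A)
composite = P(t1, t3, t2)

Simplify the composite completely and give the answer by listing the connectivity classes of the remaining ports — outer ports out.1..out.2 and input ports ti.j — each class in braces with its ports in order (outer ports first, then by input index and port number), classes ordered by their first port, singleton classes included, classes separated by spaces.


{out.1} {out.2, t2.2} {t1.1, t3.1} {t1.2} {t2.1} {t3.2}

Reachability decides: close wires over B-identified ports.
composing A on (t1, t3), with out.j its own outer ports: {out.1, t3.2} {out.2} {t1.1, t3.1} {t1.2}
composing B on (t1, t3, t2), with out.j its own outer ports: {out.1} {out.2, t2.2} {t1.1, t3.1} {t1.2} {t2.1} {t3.2}


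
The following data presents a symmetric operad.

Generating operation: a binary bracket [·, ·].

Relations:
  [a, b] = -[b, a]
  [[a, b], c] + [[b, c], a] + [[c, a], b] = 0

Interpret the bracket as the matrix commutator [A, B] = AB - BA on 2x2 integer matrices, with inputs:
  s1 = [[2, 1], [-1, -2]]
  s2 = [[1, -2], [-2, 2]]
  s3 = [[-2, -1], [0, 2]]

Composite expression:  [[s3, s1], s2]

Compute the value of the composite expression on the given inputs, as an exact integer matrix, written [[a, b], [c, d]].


[[-8, -4], [8, 8]]

[s3, s1] = [[1, 0], [-4, -1]]
[[s3, s1], s2] = [[-8, -4], [8, 8]]
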